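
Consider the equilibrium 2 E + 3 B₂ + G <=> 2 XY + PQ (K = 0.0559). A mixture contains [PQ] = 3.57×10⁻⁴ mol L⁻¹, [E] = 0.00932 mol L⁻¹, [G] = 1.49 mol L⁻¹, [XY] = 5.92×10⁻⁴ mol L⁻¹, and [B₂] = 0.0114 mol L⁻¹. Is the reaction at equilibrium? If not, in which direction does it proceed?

in the reverse direction

Q = [XY]²·[PQ] / ([E]²·[B₂]³·[G]) = (5.92×10⁻⁴)²·(3.57×10⁻⁴) / ((0.00932)²·(0.0114)³·(1.49)) = 0.652
Q = 0.652 > K = 0.0559, so the reverse reaction proceeds.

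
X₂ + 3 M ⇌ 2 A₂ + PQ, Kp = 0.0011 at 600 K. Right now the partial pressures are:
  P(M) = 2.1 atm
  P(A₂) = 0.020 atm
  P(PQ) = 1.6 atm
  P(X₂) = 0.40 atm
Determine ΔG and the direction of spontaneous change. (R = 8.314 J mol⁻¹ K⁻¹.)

ΔG = -9.23 kJ/mol; the forward reaction is spontaneous

Qp = P(A₂)²·P(PQ) / (P(X₂)·P(M)³) = (0.020)²·(1.6) / ((0.40)·(2.1)³) = 1.73e-4
ΔG = RT ln(Qp/Kp) = (8.314 J mol⁻¹ K⁻¹)(600 K) × ln(1.73e-4/0.0011)
   = (4.988 kJ/mol)(-1.850) = -9.23 kJ/mol
ΔG < 0, so the forward reaction is spontaneous (proceeds forward).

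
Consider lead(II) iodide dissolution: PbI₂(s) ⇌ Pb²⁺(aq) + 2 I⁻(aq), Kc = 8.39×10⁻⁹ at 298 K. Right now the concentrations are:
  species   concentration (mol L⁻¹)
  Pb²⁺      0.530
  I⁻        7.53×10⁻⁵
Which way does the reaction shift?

(PbI₂ is a pure solid — omitted from Qc.)
Qc = [Pb²⁺]·[I⁻]² = (0.530)·(7.53×10⁻⁵)² = 3.01×10⁻⁹
Qc = 3.01×10⁻⁹ < Kc = 8.39×10⁻⁹, so the forward reaction proceeds.

toward products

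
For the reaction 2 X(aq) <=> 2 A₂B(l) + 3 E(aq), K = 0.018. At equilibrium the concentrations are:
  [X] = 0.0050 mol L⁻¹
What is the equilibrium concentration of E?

[E] = 0.0077 mol L⁻¹

(A₂B is a pure liquid — omitted from K.)
At equilibrium, K = [E]³ / [X]² = 0.018.
([E])³ / (0.0050)² = 0.018
[E]³ = 4.50×10⁻⁷ ⇒ [E] = 0.0077 mol L⁻¹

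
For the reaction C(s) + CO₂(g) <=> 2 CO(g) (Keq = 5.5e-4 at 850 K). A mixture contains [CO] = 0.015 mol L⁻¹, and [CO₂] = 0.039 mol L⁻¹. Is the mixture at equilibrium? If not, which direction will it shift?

no; Q > K, reaction proceeds in reverse

(C is a pure solid — omitted from Q.)
Q = [CO]² / [CO₂] = (0.015)² / (0.039) = 0.0058
Q = 0.0058 > Keq = 5.5e-4: net reverse reaction.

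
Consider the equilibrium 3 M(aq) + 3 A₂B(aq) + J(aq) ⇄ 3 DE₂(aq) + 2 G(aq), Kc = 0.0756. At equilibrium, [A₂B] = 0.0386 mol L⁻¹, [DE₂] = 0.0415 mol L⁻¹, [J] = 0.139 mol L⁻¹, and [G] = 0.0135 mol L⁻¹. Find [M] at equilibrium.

[M] = 0.278 mol L⁻¹

At equilibrium, Kc = [DE₂]³·[G]² / ([M]³·[A₂B]³·[J]) = 0.0756.
(0.0415)³·(0.0135)² / (([M])³·(0.0386)³·(0.139)) = 0.0756
[M]³ = 0.0216 ⇒ [M] = 0.278 mol L⁻¹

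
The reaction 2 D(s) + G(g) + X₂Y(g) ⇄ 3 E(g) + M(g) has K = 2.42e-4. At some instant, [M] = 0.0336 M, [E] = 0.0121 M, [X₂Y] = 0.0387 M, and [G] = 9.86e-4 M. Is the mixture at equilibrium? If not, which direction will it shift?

(D is a pure solid — omitted from Q.)
Q = [E]³·[M] / ([G]·[X₂Y]) = (0.0121)³·(0.0336) / ((9.86e-4)·(0.0387)) = 0.00156
Q = 0.00156 > K = 2.42e-4: net reverse reaction.

no; Q > K, reaction proceeds in reverse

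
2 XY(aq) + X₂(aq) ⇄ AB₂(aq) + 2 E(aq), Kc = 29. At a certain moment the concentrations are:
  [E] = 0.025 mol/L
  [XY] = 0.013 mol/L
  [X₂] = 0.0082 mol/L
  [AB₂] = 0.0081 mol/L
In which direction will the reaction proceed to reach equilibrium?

to the right

Qc = [AB₂]·[E]² / ([XY]²·[X₂]) = (0.0081)·(0.025)² / ((0.013)²·(0.0082)) = 3.7
Qc = 3.7 < Kc = 29, so the forward reaction proceeds.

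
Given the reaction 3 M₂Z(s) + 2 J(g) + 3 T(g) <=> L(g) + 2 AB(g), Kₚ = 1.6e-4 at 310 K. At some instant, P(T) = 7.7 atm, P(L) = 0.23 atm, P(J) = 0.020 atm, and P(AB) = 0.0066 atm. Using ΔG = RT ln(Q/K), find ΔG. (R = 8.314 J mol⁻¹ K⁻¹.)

ΔG = -2.76 kJ/mol

(M₂Z is a pure solid — omitted from Qₚ.)
Qₚ = P(L)·P(AB)² / (P(J)²·P(T)³) = (0.23)·(0.0066)² / ((0.020)²·(7.7)³) = 5.49e-5
ΔG = RT ln(Qₚ/Kₚ) = (8.314 J mol⁻¹ K⁻¹)(310 K) × ln(5.49e-5/1.6e-4)
   = (2.577 kJ/mol)(-1.070) = -2.76 kJ/mol
ΔG < 0, so the forward reaction is spontaneous (proceeds forward).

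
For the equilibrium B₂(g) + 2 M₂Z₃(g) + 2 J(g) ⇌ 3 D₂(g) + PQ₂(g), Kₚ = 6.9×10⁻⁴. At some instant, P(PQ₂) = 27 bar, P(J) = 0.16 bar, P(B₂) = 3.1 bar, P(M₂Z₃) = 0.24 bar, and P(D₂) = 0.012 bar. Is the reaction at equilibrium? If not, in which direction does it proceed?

Qₚ = P(D₂)³·P(PQ₂) / (P(B₂)·P(M₂Z₃)²·P(J)²) = (0.012)³·(27) / ((3.1)·(0.24)²·(0.16)²) = 0.010
Qₚ = 0.010 > Kₚ = 6.9×10⁻⁴, so the reverse reaction proceeds.

to the left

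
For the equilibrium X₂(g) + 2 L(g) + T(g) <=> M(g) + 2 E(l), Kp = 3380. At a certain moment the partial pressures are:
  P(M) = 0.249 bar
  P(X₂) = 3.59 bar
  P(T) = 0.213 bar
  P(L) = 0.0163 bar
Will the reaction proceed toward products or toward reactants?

(E is a pure liquid — omitted from Qp.)
Qp = P(M) / (P(X₂)·P(L)²·P(T)) = (0.249) / ((3.59)·(0.0163)²·(0.213)) = 1230
Qp = 1230 < Kp = 3380, so the forward reaction proceeds.

to the right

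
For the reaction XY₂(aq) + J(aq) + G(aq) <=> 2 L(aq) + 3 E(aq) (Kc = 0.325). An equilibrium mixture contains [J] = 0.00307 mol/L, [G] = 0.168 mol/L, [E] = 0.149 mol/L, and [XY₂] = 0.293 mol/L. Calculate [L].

At equilibrium, Kc = [L]²·[E]³ / ([XY₂]·[J]·[G]) = 0.325.
([L])²·(0.149)³ / ((0.293)·(0.00307)·(0.168)) = 0.325
[L]² = 0.0148 ⇒ [L] = 0.122 mol/L

[L] = 0.122 mol/L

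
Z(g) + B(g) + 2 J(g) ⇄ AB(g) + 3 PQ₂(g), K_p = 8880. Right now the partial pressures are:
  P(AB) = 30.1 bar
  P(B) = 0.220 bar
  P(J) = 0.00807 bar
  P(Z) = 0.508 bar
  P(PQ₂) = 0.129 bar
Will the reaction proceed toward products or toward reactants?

at equilibrium

Q_p = P(AB)·P(PQ₂)³ / (P(Z)·P(B)·P(J)²) = (30.1)·(0.129)³ / ((0.508)·(0.220)·(0.00807)²) = 8880
Q_p = 8880 = K_p, so the system is already at equilibrium.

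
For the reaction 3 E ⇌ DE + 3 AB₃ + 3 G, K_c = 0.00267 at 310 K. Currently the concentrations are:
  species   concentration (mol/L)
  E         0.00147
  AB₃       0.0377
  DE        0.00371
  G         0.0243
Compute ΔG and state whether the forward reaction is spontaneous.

Q_c = [DE]·[AB₃]³·[G]³ / [E]³ = (0.00371)·(0.0377)³·(0.0243)³ / (0.00147)³ = 8.98e-4
ΔG = RT ln(Q_c/K_c) = (8.314 J mol⁻¹ K⁻¹)(310 K) × ln(8.98e-4/0.00267)
   = (2.577 kJ/mol)(-1.090) = -2.81 kJ/mol
ΔG < 0, so the forward reaction is spontaneous (proceeds forward).

ΔG = -2.81 kJ/mol; the forward reaction is spontaneous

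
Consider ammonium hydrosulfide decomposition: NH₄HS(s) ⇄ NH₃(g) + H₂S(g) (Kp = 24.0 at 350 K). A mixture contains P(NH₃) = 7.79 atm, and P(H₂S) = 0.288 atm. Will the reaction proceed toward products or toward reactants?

(NH₄HS is a pure solid — omitted from Qp.)
Qp = P(NH₃)·P(H₂S) = (7.79)·(0.288) = 2.24
Qp = 2.24 < Kp = 24.0, so the forward reaction proceeds.

forward (toward products)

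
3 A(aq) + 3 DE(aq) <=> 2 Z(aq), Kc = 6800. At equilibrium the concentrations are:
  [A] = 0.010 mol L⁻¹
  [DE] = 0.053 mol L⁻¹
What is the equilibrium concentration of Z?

At equilibrium, Kc = [Z]² / ([A]³·[DE]³) = 6800.
([Z])² / ((0.010)³·(0.053)³) = 6800
[Z]² = 1.01×10⁻⁶ ⇒ [Z] = 0.0010 mol L⁻¹

[Z] = 0.0010 mol L⁻¹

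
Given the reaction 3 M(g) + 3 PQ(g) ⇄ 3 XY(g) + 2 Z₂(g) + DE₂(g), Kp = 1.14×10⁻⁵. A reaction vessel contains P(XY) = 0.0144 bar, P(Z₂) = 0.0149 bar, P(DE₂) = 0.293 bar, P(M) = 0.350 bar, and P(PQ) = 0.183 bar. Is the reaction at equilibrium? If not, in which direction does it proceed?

forward (toward products)

Qp = P(XY)³·P(Z₂)²·P(DE₂) / (P(M)³·P(PQ)³) = (0.0144)³·(0.0149)²·(0.293) / ((0.350)³·(0.183)³) = 7.39×10⁻⁷
Qp = 7.39×10⁻⁷ < Kp = 1.14×10⁻⁵, so the forward reaction proceeds.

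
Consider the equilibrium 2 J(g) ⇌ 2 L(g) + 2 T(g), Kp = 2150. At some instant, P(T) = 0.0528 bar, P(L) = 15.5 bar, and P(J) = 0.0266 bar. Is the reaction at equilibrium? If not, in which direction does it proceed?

to the right

Qp = P(L)²·P(T)² / P(J)² = (15.5)²·(0.0528)² / (0.0266)² = 947
Qp = 947 < Kp = 2150, so the forward reaction proceeds.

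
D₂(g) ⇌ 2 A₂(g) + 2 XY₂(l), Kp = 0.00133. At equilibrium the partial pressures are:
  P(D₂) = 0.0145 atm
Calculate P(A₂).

P(A₂) = 0.00439 atm

(XY₂ is a pure liquid — omitted from Kp.)
At equilibrium, Kp = P(A₂)² / P(D₂) = 0.00133.
(P(A₂))² / (0.0145) = 0.00133
P(A₂)² = 1.93×10⁻⁵ ⇒ P(A₂) = 0.00439 atm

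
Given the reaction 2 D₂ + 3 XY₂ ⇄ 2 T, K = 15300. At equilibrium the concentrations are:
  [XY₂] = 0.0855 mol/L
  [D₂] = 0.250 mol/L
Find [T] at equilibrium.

At equilibrium, K = [T]² / ([D₂]²·[XY₂]³) = 15300.
([T])² / ((0.250)²·(0.0855)³) = 15300
[T]² = 0.598 ⇒ [T] = 0.773 mol/L

[T] = 0.773 mol/L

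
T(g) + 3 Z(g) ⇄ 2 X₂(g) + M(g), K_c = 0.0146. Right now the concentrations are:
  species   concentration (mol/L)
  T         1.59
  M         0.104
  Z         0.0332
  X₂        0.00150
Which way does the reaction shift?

Q_c = [X₂]²·[M] / ([T]·[Z]³) = (0.00150)²·(0.104) / ((1.59)·(0.0332)³) = 0.00402
Q_c = 0.00402 < K_c = 0.0146, so the forward reaction proceeds.

to the right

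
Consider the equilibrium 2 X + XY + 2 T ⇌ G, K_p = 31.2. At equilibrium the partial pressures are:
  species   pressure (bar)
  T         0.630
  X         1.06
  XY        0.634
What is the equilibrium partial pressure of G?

P(G) = 8.82 bar

At equilibrium, K_p = P(G) / (P(X)²·P(XY)·P(T)²) = 31.2.
(P(G)) / ((1.06)²·(0.634)·(0.630)²) = 31.2
P(G) = 8.82 bar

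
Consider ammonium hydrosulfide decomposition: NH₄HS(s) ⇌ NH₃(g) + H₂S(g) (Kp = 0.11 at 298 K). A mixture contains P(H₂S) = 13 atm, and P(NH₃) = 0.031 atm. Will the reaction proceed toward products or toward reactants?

reverse (toward reactants)

(NH₄HS is a pure solid — omitted from Qp.)
Qp = P(NH₃)·P(H₂S) = (0.031)·(13) = 0.40
Qp = 0.40 > Kp = 0.11, so the reverse reaction proceeds.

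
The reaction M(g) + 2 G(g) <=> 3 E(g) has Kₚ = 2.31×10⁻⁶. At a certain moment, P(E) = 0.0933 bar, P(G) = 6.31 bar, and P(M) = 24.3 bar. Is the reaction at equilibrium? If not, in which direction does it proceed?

to the right

Qₚ = P(E)³ / (P(M)·P(G)²) = (0.0933)³ / ((24.3)·(6.31)²) = 8.39×10⁻⁷
Qₚ = 8.39×10⁻⁷ < Kₚ = 2.31×10⁻⁶, so the forward reaction proceeds.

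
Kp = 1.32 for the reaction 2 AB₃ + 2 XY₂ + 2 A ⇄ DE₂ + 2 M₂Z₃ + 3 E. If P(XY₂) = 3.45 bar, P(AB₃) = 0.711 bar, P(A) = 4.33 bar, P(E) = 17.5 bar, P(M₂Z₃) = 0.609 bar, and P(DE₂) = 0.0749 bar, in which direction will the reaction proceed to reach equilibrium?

Qp = P(DE₂)·P(M₂Z₃)²·P(E)³ / (P(AB₃)²·P(XY₂)²·P(A)²) = (0.0749)·(0.609)²·(17.5)³ / ((0.711)²·(3.45)²·(4.33)²) = 1.32
Qp = 1.32 = Kp, so the system is already at equilibrium.

no net change (already at equilibrium)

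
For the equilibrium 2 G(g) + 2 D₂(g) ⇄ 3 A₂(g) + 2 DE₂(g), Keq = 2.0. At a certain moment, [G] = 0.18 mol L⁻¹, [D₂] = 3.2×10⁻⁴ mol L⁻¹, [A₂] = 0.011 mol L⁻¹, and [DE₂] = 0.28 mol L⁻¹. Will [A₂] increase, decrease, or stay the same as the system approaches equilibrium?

Q = [A₂]³·[DE₂]² / ([G]²·[D₂]²) = (0.011)³·(0.28)² / ((0.18)²·(3.2×10⁻⁴)²) = 31
Q = 31 > Keq = 2.0: net reverse reaction.
A₂ is a product, so it decreases.

decrease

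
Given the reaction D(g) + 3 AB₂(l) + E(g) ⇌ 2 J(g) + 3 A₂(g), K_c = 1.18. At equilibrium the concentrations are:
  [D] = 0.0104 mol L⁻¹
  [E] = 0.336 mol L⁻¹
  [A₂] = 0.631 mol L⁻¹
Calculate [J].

(AB₂ is a pure liquid — omitted from K_c.)
At equilibrium, K_c = [J]²·[A₂]³ / ([D]·[E]) = 1.18.
([J])²·(0.631)³ / ((0.0104)·(0.336)) = 1.18
[J]² = 0.0164 ⇒ [J] = 0.128 mol L⁻¹

[J] = 0.128 mol L⁻¹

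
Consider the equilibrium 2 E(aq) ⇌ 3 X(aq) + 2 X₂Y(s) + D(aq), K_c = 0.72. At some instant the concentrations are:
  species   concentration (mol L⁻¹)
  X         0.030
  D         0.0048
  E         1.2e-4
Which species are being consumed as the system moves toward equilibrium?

X, X₂Y, D (products)

(X₂Y is a pure solid — omitted from Q_c.)
Q_c = [X]³·[D] / [E]² = (0.030)³·(0.0048) / (1.2e-4)² = 9.0
Q_c = 9.0 > K_c = 0.72: net reverse reaction.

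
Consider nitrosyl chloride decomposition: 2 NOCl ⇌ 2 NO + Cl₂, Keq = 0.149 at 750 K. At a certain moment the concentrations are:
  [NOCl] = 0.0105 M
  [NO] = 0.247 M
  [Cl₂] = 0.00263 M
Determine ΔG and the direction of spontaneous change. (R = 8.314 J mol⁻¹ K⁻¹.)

ΔG = 14.2 kJ/mol; the forward reaction is non-spontaneous

Q = [NO]²·[Cl₂] / [NOCl]² = (0.247)²·(0.00263) / (0.0105)² = 1.46
ΔG = RT ln(Q/Keq) = (8.314 J mol⁻¹ K⁻¹)(750 K) × ln(1.46/0.149)
   = (6.236 kJ/mol)(2.282) = 14.2 kJ/mol
ΔG > 0, so the forward reaction is non-spontaneous (proceeds in reverse).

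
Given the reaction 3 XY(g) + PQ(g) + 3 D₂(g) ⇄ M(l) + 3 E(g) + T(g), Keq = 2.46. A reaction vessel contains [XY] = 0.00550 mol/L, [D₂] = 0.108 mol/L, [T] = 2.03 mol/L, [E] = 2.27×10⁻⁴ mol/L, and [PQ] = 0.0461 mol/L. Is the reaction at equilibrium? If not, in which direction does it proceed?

(M is a pure liquid — omitted from Q.)
Q = [E]³·[T] / ([XY]³·[PQ]·[D₂]³) = (2.27×10⁻⁴)³·(2.03) / ((0.00550)³·(0.0461)·(0.108)³) = 2.46
Q = 2.46 = Keq, so the system is already at equilibrium.

at equilibrium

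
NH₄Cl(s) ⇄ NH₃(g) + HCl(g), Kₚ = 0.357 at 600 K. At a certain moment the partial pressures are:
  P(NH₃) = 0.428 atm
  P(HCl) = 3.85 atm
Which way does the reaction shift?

(NH₄Cl is a pure solid — omitted from Qₚ.)
Qₚ = P(NH₃)·P(HCl) = (0.428)·(3.85) = 1.65
Qₚ = 1.65 > Kₚ = 0.357, so the reverse reaction proceeds.

toward reactants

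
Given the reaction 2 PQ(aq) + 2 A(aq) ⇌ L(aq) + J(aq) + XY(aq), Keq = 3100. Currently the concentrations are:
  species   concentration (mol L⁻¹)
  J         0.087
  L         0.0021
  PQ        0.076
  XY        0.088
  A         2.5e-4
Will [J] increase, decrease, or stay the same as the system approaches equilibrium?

decrease

Q = [L]·[J]·[XY] / ([PQ]²·[A]²) = (0.0021)·(0.087)·(0.088) / ((0.076)²·(2.5e-4)²) = 45000
Q = 45000 > Keq = 3100: net reverse reaction.
J is a product, so it decreases.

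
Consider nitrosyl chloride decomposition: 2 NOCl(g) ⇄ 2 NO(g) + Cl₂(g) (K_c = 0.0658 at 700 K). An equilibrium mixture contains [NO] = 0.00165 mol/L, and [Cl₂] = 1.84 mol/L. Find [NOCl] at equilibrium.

At equilibrium, K_c = [NO]²·[Cl₂] / [NOCl]² = 0.0658.
(0.00165)²·(1.84) / ([NOCl])² = 0.0658
[NOCl]² = 7.61×10⁻⁵ ⇒ [NOCl] = 0.00873 mol/L

[NOCl] = 0.00873 mol/L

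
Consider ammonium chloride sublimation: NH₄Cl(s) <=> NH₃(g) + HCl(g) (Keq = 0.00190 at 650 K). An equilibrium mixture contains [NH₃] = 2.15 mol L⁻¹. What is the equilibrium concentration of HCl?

[HCl] = 8.84e-4 mol L⁻¹

(NH₄Cl is a pure solid — omitted from Keq.)
At equilibrium, Keq = [NH₃]·[HCl] = 0.00190.
(2.15)·([HCl]) = 0.00190
[HCl] = 8.84e-4 mol L⁻¹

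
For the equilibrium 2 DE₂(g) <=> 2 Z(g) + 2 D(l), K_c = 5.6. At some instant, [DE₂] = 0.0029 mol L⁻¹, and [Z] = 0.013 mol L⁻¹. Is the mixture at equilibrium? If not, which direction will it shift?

no; Q > K, reaction proceeds in reverse

(D is a pure liquid — omitted from Q_c.)
Q_c = [Z]² / [DE₂]² = (0.013)² / (0.0029)² = 20
Q_c = 20 > K_c = 5.6: net reverse reaction.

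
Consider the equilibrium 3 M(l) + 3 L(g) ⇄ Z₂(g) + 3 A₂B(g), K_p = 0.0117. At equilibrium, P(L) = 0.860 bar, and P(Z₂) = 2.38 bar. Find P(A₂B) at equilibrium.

(M is a pure liquid — omitted from K_p.)
At equilibrium, K_p = P(Z₂)·P(A₂B)³ / P(L)³ = 0.0117.
(2.38)·(P(A₂B))³ / (0.860)³ = 0.0117
P(A₂B)³ = 0.00313 ⇒ P(A₂B) = 0.146 bar

P(A₂B) = 0.146 bar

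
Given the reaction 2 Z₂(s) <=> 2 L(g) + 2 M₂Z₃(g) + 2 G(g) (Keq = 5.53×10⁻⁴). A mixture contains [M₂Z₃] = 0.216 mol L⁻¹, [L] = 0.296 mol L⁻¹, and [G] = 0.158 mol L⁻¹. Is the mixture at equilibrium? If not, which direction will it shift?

(Z₂ is a pure solid — omitted from Q.)
Q = [L]²·[M₂Z₃]²·[G]² = (0.296)²·(0.216)²·(0.158)² = 1.02×10⁻⁴
Q = 1.02×10⁻⁴ < Keq = 5.53×10⁻⁴: net forward reaction.

no; Q < K, reaction proceeds forward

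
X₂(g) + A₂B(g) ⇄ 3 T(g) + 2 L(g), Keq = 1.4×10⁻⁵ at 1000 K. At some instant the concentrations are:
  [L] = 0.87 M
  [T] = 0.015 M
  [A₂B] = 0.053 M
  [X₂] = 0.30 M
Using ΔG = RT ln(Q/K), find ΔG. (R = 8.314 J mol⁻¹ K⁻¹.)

ΔG = 20.3 kJ/mol

Q = [T]³·[L]² / ([X₂]·[A₂B]) = (0.015)³·(0.87)² / ((0.30)·(0.053)) = 1.61×10⁻⁴
ΔG = RT ln(Q/Keq) = (8.314 J mol⁻¹ K⁻¹)(1000 K) × ln(1.61×10⁻⁴/1.4×10⁻⁵)
   = (8.314 kJ/mol)(2.442) = 20.3 kJ/mol
ΔG > 0, so the forward reaction is non-spontaneous (proceeds in reverse).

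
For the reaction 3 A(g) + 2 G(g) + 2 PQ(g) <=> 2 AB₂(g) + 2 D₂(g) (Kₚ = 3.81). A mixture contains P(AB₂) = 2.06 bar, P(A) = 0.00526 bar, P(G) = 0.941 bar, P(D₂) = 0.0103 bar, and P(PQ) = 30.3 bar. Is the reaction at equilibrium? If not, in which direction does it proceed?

no net change (already at equilibrium)

Qₚ = P(AB₂)²·P(D₂)² / (P(A)³·P(G)²·P(PQ)²) = (2.06)²·(0.0103)² / ((0.00526)³·(0.941)²·(30.3)²) = 3.81
Qₚ = 3.81 = Kₚ, so the system is already at equilibrium.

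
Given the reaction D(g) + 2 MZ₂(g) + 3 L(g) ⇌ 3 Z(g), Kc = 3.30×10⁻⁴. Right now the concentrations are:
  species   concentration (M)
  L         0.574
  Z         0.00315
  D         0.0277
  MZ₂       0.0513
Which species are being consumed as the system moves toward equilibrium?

Qc = [Z]³ / ([D]·[MZ₂]²·[L]³) = (0.00315)³ / ((0.0277)·(0.0513)²·(0.574)³) = 0.00227
Qc = 0.00227 > Kc = 3.30×10⁻⁴: net reverse reaction.

Z (products)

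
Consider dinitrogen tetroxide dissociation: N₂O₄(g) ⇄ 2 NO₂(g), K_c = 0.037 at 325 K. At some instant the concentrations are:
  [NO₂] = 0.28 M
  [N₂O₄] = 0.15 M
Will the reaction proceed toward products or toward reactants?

in the reverse direction

Q_c = [NO₂]² / [N₂O₄] = (0.28)² / (0.15) = 0.52
Q_c = 0.52 > K_c = 0.037, so the reverse reaction proceeds.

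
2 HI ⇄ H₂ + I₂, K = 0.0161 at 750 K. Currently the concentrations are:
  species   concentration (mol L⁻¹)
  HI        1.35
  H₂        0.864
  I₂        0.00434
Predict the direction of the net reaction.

Q = [H₂]·[I₂] / [HI]² = (0.864)·(0.00434) / (1.35)² = 0.00206
Q = 0.00206 < K = 0.0161, so the forward reaction proceeds.

toward products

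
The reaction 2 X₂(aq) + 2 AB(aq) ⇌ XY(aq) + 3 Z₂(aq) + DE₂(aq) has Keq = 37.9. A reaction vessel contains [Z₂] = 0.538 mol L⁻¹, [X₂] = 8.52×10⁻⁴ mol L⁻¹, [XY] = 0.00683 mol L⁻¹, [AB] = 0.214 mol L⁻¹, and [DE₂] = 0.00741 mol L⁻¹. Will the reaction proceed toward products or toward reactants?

in the reverse direction

Q = [XY]·[Z₂]³·[DE₂] / ([X₂]²·[AB]²) = (0.00683)·(0.538)³·(0.00741) / ((8.52×10⁻⁴)²·(0.214)²) = 237
Q = 237 > Keq = 37.9, so the reverse reaction proceeds.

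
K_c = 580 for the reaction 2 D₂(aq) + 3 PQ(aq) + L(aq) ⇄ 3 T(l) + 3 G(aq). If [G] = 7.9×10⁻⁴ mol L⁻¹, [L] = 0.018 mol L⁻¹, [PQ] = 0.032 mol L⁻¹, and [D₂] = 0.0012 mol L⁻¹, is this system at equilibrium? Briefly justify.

yes, at equilibrium

(T is a pure liquid — omitted from Q_c.)
Q_c = [G]³ / ([D₂]²·[PQ]³·[L]) = (7.9×10⁻⁴)³ / ((0.0012)²·(0.032)³·(0.018)) = 580
Q_c = 580 = K_c; the system is at equilibrium.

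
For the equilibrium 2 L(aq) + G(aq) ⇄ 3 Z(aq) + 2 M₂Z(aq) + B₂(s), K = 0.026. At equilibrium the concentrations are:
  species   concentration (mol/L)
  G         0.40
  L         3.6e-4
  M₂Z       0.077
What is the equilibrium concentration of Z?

(B₂ is a pure solid — omitted from K.)
At equilibrium, K = [Z]³·[M₂Z]² / ([L]²·[G]) = 0.026.
([Z])³·(0.077)² / ((3.6e-4)²·(0.40)) = 0.026
[Z]³ = 2.27e-7 ⇒ [Z] = 0.0061 mol/L

[Z] = 0.0061 mol/L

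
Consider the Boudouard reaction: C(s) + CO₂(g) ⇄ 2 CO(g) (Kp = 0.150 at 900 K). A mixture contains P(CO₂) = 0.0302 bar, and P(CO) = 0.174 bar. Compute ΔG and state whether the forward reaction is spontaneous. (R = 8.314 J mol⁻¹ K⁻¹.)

ΔG = 14.2 kJ/mol; the forward reaction is non-spontaneous

(C is a pure solid — omitted from Qp.)
Qp = P(CO)² / P(CO₂) = (0.174)² / (0.0302) = 1.00
ΔG = RT ln(Qp/Kp) = (8.314 J mol⁻¹ K⁻¹)(900 K) × ln(1.00/0.150)
   = (7.483 kJ/mol)(1.897) = 14.2 kJ/mol
ΔG > 0, so the forward reaction is non-spontaneous (proceeds in reverse).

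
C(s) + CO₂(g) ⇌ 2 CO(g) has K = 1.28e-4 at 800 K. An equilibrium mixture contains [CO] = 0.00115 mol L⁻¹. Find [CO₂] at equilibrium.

[CO₂] = 0.0103 mol L⁻¹

(C is a pure solid — omitted from K.)
At equilibrium, K = [CO]² / [CO₂] = 1.28e-4.
(0.00115)² / ([CO₂]) = 1.28e-4
[CO₂] = 0.0103 mol L⁻¹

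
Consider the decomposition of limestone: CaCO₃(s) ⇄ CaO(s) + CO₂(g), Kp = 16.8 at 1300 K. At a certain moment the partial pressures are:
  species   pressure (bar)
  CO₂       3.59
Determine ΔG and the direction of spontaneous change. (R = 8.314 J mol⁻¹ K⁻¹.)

ΔG = -16.7 kJ/mol; the forward reaction is spontaneous

(CaCO₃, CaO are pure solids — omitted from Qp.)
Qp = P(CO₂) = 3.59
ΔG = RT ln(Qp/Kp) = (8.314 J mol⁻¹ K⁻¹)(1300 K) × ln(3.59/16.8)
   = (10.81 kJ/mol)(-1.543) = -16.7 kJ/mol
ΔG < 0, so the forward reaction is spontaneous (proceeds forward).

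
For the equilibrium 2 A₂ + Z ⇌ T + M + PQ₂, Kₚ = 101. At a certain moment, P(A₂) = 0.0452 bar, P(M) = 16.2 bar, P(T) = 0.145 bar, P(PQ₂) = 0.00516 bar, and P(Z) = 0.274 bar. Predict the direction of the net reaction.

toward products

Qₚ = P(T)·P(M)·P(PQ₂) / (P(A₂)²·P(Z)) = (0.145)·(16.2)·(0.00516) / ((0.0452)²·(0.274)) = 21.7
Qₚ = 21.7 < Kₚ = 101, so the forward reaction proceeds.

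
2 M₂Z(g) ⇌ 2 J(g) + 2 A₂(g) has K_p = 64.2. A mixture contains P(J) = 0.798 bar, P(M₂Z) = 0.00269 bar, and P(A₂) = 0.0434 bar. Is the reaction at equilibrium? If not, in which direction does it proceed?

Q_p = P(J)²·P(A₂)² / P(M₂Z)² = (0.798)²·(0.0434)² / (0.00269)² = 166
Q_p = 166 > K_p = 64.2, so the reverse reaction proceeds.

to the left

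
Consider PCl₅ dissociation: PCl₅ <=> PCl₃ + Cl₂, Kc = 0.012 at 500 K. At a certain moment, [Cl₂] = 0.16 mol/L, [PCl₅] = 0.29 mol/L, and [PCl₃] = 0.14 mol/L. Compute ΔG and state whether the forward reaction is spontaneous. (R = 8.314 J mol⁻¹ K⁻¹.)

ΔG = 7.74 kJ/mol; the forward reaction is non-spontaneous

Qc = [PCl₃]·[Cl₂] / [PCl₅] = (0.14)·(0.16) / (0.29) = 0.0772
ΔG = RT ln(Qc/Kc) = (8.314 J mol⁻¹ K⁻¹)(500 K) × ln(0.0772/0.012)
   = (4.157 kJ/mol)(1.861) = 7.74 kJ/mol
ΔG > 0, so the forward reaction is non-spontaneous (proceeds in reverse).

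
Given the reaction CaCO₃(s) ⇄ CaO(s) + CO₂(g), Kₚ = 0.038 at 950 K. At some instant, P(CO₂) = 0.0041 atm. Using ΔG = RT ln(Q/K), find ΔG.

ΔG = -17.6 kJ/mol

(CaCO₃, CaO are pure solids — omitted from Qₚ.)
Qₚ = P(CO₂) = 0.00410
ΔG = RT ln(Qₚ/Kₚ) = (8.314 J mol⁻¹ K⁻¹)(950 K) × ln(0.00410/0.038)
   = (7.898 kJ/mol)(-2.227) = -17.6 kJ/mol
ΔG < 0, so the forward reaction is spontaneous (proceeds forward).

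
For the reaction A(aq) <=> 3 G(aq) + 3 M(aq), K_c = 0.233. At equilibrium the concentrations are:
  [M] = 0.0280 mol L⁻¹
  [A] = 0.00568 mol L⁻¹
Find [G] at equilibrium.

At equilibrium, K_c = [G]³·[M]³ / [A] = 0.233.
([G])³·(0.0280)³ / (0.00568) = 0.233
[G]³ = 60.3 ⇒ [G] = 3.92 mol L⁻¹

[G] = 3.92 mol L⁻¹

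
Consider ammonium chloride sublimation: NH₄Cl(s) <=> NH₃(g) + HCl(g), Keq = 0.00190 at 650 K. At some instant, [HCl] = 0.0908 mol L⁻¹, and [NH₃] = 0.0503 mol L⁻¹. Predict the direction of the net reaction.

(NH₄Cl is a pure solid — omitted from Q.)
Q = [NH₃]·[HCl] = (0.0503)·(0.0908) = 0.00457
Q = 0.00457 > Keq = 0.00190, so the reverse reaction proceeds.

reverse (toward reactants)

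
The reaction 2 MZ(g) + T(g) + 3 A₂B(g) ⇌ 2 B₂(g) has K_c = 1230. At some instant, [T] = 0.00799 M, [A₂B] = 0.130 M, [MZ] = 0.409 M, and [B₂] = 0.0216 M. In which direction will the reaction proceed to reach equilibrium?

Q_c = [B₂]² / ([MZ]²·[T]·[A₂B]³) = (0.0216)² / ((0.409)²·(0.00799)·(0.130)³) = 159
Q_c = 159 < K_c = 1230, so the forward reaction proceeds.

toward products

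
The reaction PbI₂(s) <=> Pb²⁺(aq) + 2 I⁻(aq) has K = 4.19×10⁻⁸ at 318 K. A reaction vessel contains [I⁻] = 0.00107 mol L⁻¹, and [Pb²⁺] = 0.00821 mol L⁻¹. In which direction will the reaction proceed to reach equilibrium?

in the forward direction

(PbI₂ is a pure solid — omitted from Q.)
Q = [Pb²⁺]·[I⁻]² = (0.00821)·(0.00107)² = 9.40×10⁻⁹
Q = 9.40×10⁻⁹ < K = 4.19×10⁻⁸, so the forward reaction proceeds.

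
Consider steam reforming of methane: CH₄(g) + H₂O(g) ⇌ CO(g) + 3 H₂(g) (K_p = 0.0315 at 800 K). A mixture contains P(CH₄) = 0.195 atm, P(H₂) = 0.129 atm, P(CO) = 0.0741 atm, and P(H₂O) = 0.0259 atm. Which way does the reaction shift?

neither direction; the system is at equilibrium

Q_p = P(CO)·P(H₂)³ / (P(CH₄)·P(H₂O)) = (0.0741)·(0.129)³ / ((0.195)·(0.0259)) = 0.0315
Q_p = 0.0315 = K_p, so the system is already at equilibrium.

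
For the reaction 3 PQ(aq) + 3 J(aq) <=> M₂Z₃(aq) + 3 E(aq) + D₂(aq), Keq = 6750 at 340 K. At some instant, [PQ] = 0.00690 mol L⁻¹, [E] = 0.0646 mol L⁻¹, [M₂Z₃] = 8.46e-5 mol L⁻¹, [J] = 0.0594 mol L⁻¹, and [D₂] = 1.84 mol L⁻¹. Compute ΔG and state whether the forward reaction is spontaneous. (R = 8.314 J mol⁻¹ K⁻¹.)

ΔG = -6.80 kJ/mol; the forward reaction is spontaneous

Q = [M₂Z₃]·[E]³·[D₂] / ([PQ]³·[J]³) = (8.46e-5)·(0.0646)³·(1.84) / ((0.00690)³·(0.0594)³) = 610
ΔG = RT ln(Q/Keq) = (8.314 J mol⁻¹ K⁻¹)(340 K) × ln(610/6750)
   = (2.827 kJ/mol)(-2.404) = -6.80 kJ/mol
ΔG < 0, so the forward reaction is spontaneous (proceeds forward).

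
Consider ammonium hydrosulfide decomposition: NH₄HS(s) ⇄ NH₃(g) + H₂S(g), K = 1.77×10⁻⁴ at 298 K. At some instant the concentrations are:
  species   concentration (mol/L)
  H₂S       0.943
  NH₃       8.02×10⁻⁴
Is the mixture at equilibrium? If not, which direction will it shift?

no; Q > K, reaction proceeds in reverse

(NH₄HS is a pure solid — omitted from Q.)
Q = [NH₃]·[H₂S] = (8.02×10⁻⁴)·(0.943) = 7.56×10⁻⁴
Q = 7.56×10⁻⁴ > K = 1.77×10⁻⁴: net reverse reaction.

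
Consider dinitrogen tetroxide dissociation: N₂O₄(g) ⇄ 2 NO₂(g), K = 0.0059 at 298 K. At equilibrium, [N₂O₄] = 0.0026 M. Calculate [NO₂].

At equilibrium, K = [NO₂]² / [N₂O₄] = 0.0059.
([NO₂])² / (0.0026) = 0.0059
[NO₂]² = 1.53×10⁻⁵ ⇒ [NO₂] = 0.0039 M

[NO₂] = 0.0039 M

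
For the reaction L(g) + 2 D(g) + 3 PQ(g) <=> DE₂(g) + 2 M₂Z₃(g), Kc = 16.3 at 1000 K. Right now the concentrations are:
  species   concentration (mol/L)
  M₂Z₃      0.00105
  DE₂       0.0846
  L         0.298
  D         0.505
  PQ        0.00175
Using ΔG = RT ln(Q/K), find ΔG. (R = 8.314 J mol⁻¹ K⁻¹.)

ΔG = 22.0 kJ/mol

Qc = [DE₂]·[M₂Z₃]² / ([L]·[D]²·[PQ]³) = (0.0846)·(0.00105)² / ((0.298)·(0.505)²·(0.00175)³) = 229
ΔG = RT ln(Qc/Kc) = (8.314 J mol⁻¹ K⁻¹)(1000 K) × ln(229/16.3)
   = (8.314 kJ/mol)(2.643) = 22.0 kJ/mol
ΔG > 0, so the forward reaction is non-spontaneous (proceeds in reverse).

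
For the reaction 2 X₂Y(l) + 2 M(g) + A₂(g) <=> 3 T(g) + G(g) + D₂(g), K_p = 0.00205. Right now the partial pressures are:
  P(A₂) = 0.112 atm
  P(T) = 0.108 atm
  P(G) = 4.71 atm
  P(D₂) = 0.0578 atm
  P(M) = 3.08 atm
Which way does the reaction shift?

to the right

(X₂Y is a pure liquid — omitted from Q_p.)
Q_p = P(T)³·P(G)·P(D₂) / (P(M)²·P(A₂)) = (0.108)³·(4.71)·(0.0578) / ((3.08)²·(0.112)) = 3.23e-4
Q_p = 3.23e-4 < K_p = 0.00205, so the forward reaction proceeds.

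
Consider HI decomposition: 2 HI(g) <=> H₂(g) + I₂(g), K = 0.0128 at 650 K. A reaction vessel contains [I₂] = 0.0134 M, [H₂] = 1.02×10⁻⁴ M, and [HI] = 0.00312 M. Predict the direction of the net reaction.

Q = [H₂]·[I₂] / [HI]² = (1.02×10⁻⁴)·(0.0134) / (0.00312)² = 0.140
Q = 0.140 > K = 0.0128, so the reverse reaction proceeds.

to the left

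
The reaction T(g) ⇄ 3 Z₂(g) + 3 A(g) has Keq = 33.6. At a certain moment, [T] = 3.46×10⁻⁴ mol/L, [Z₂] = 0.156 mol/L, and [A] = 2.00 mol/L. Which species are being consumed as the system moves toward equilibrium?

Q = [Z₂]³·[A]³ / [T] = (0.156)³·(2.00)³ / (3.46×10⁻⁴) = 87.8
Q = 87.8 > Keq = 33.6: net reverse reaction.

Z₂, A (products)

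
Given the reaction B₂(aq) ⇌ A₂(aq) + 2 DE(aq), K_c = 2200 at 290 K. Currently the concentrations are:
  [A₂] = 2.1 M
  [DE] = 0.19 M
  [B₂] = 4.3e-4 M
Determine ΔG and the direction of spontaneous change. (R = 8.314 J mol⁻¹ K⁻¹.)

ΔG = -6.09 kJ/mol; the forward reaction is spontaneous

Q_c = [A₂]·[DE]² / [B₂] = (2.1)·(0.19)² / (4.3e-4) = 176
ΔG = RT ln(Q_c/K_c) = (8.314 J mol⁻¹ K⁻¹)(290 K) × ln(176/2200)
   = (2.411 kJ/mol)(-2.526) = -6.09 kJ/mol
ΔG < 0, so the forward reaction is spontaneous (proceeds forward).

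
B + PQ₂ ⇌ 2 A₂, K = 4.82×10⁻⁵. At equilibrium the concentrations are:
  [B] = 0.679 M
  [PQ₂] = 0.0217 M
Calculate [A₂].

[A₂] = 8.43×10⁻⁴ M

At equilibrium, K = [A₂]² / ([B]·[PQ₂]) = 4.82×10⁻⁵.
([A₂])² / ((0.679)·(0.0217)) = 4.82×10⁻⁵
[A₂]² = 7.10×10⁻⁷ ⇒ [A₂] = 8.43×10⁻⁴ M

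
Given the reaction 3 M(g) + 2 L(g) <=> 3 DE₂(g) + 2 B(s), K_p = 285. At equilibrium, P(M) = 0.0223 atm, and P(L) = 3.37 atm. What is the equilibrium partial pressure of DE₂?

P(DE₂) = 0.330 atm

(B is a pure solid — omitted from K_p.)
At equilibrium, K_p = P(DE₂)³ / (P(M)³·P(L)²) = 285.
(P(DE₂))³ / ((0.0223)³·(3.37)²) = 285
P(DE₂)³ = 0.0359 ⇒ P(DE₂) = 0.330 atm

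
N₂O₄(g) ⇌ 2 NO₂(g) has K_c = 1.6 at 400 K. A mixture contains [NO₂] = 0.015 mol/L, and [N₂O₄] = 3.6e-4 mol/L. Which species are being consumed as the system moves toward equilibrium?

Q_c = [NO₂]² / [N₂O₄] = (0.015)² / (3.6e-4) = 0.62
Q_c = 0.62 < K_c = 1.6: net forward reaction.

N₂O₄ (reactants)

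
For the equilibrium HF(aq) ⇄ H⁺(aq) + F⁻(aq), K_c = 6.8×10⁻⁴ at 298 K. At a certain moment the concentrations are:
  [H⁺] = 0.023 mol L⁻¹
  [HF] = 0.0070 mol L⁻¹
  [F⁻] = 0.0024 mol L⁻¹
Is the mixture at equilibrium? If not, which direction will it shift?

no; Q > K, reaction proceeds in reverse

Q_c = [H⁺]·[F⁻] / [HF] = (0.023)·(0.0024) / (0.0070) = 0.0079
Q_c = 0.0079 > K_c = 6.8×10⁻⁴: net reverse reaction.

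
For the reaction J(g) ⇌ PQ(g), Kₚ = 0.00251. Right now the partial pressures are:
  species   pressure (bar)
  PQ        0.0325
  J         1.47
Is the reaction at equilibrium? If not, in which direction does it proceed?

to the left

Qₚ = P(PQ) / P(J) = (0.0325) / (1.47) = 0.0221
Qₚ = 0.0221 > Kₚ = 0.00251, so the reverse reaction proceeds.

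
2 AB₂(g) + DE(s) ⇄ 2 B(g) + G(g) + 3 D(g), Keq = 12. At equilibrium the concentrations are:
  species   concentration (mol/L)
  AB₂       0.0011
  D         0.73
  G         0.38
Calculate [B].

[B] = 0.0099 mol/L

(DE is a pure solid — omitted from Keq.)
At equilibrium, Keq = [B]²·[G]·[D]³ / [AB₂]² = 12.
([B])²·(0.38)·(0.73)³ / (0.0011)² = 12
[B]² = 9.82×10⁻⁵ ⇒ [B] = 0.0099 mol/L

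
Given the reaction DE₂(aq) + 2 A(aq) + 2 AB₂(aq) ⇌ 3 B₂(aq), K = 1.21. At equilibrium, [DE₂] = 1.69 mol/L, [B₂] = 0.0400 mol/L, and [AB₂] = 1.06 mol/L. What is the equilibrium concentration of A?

[A] = 0.00528 mol/L

At equilibrium, K = [B₂]³ / ([DE₂]·[A]²·[AB₂]²) = 1.21.
(0.0400)³ / ((1.69)·([A])²·(1.06)²) = 1.21
[A]² = 2.79e-5 ⇒ [A] = 0.00528 mol/L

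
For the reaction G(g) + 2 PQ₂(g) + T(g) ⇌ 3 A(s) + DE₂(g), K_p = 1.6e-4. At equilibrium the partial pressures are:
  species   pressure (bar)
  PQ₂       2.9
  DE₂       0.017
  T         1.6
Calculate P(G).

P(G) = 7.9 bar

(A is a pure solid — omitted from K_p.)
At equilibrium, K_p = P(DE₂) / (P(G)·P(PQ₂)²·P(T)) = 1.6e-4.
(0.017) / ((P(G))·(2.9)²·(1.6)) = 1.6e-4
P(G) = 7.90 = 7.9 bar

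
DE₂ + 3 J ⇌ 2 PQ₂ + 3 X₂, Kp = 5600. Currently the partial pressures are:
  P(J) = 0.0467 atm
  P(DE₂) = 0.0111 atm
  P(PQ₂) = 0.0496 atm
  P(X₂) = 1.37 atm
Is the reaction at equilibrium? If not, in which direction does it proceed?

Qp = P(PQ₂)²·P(X₂)³ / (P(DE₂)·P(J)³) = (0.0496)²·(1.37)³ / ((0.0111)·(0.0467)³) = 5600
Qp = 5600 = Kp, so the system is already at equilibrium.

no net change (already at equilibrium)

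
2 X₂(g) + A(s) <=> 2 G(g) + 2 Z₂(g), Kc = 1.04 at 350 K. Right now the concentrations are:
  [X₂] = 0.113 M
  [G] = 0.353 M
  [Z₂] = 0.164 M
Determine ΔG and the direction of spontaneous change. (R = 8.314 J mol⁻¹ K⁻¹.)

ΔG = -4.01 kJ/mol; the forward reaction is spontaneous

(A is a pure solid — omitted from Qc.)
Qc = [G]²·[Z₂]² / [X₂]² = (0.353)²·(0.164)² / (0.113)² = 0.262
ΔG = RT ln(Qc/Kc) = (8.314 J mol⁻¹ K⁻¹)(350 K) × ln(0.262/1.04)
   = (2.910 kJ/mol)(-1.379) = -4.01 kJ/mol
ΔG < 0, so the forward reaction is spontaneous (proceeds forward).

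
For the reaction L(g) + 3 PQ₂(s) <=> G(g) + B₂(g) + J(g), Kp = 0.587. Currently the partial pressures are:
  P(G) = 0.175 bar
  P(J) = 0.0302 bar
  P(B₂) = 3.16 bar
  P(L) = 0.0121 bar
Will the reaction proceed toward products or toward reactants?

(PQ₂ is a pure solid — omitted from Qp.)
Qp = P(G)·P(B₂)·P(J) / P(L) = (0.175)·(3.16)·(0.0302) / (0.0121) = 1.38
Qp = 1.38 > Kp = 0.587, so the reverse reaction proceeds.

toward reactants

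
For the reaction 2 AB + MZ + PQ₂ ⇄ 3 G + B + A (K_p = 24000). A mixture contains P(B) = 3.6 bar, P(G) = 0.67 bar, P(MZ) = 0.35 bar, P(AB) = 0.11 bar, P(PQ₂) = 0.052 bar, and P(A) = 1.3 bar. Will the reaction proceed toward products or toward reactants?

in the forward direction

Q_p = P(G)³·P(B)·P(A) / (P(AB)²·P(MZ)·P(PQ₂)) = (0.67)³·(3.6)·(1.3) / ((0.11)²·(0.35)·(0.052)) = 6400
Q_p = 6400 < K_p = 24000, so the forward reaction proceeds.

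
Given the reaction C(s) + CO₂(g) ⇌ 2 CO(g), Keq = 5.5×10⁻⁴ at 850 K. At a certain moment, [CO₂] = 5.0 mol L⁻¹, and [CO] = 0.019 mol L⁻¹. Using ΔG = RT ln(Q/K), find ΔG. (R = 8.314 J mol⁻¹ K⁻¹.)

(C is a pure solid — omitted from Q.)
Q = [CO]² / [CO₂] = (0.019)² / (5.0) = 7.22×10⁻⁵
ΔG = RT ln(Q/Keq) = (8.314 J mol⁻¹ K⁻¹)(850 K) × ln(7.22×10⁻⁵/5.5×10⁻⁴)
   = (7.067 kJ/mol)(-2.030) = -14.3 kJ/mol
ΔG < 0, so the forward reaction is spontaneous (proceeds forward).

ΔG = -14.3 kJ/mol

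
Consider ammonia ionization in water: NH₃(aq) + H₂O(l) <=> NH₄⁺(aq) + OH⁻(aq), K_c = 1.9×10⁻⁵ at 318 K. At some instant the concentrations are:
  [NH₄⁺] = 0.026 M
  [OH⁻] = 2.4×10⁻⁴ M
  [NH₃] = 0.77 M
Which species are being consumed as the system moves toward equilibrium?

NH₃, H₂O (reactants)

(H₂O is a pure liquid — omitted from Q_c.)
Q_c = [NH₄⁺]·[OH⁻] / [NH₃] = (0.026)·(2.4×10⁻⁴) / (0.77) = 8.1×10⁻⁶
Q_c = 8.1×10⁻⁶ < K_c = 1.9×10⁻⁵: net forward reaction.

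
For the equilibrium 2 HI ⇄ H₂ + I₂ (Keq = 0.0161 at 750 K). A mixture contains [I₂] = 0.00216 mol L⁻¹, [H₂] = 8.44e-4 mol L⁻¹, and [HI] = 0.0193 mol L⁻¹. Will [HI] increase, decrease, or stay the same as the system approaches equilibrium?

decrease

Q = [H₂]·[I₂] / [HI]² = (8.44e-4)·(0.00216) / (0.0193)² = 0.00489
Q = 0.00489 < Keq = 0.0161: net forward reaction.
HI is a reactant, so it decreases.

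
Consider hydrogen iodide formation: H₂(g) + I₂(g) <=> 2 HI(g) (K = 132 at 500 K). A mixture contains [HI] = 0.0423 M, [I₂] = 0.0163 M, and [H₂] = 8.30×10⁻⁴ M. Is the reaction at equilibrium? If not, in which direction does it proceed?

Q = [HI]² / ([H₂]·[I₂]) = (0.0423)² / ((8.30×10⁻⁴)·(0.0163)) = 132
Q = 132 = K, so the system is already at equilibrium.

no net change (already at equilibrium)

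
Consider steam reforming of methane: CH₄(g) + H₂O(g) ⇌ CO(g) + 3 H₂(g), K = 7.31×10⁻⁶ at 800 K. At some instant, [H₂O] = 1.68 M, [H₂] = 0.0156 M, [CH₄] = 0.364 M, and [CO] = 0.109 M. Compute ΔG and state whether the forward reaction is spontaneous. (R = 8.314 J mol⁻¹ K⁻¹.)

Q = [CO]·[H₂]³ / ([CH₄]·[H₂O]) = (0.109)·(0.0156)³ / ((0.364)·(1.68)) = 6.77×10⁻⁷
ΔG = RT ln(Q/K) = (8.314 J mol⁻¹ K⁻¹)(800 K) × ln(6.77×10⁻⁷/7.31×10⁻⁶)
   = (6.651 kJ/mol)(-2.379) = -15.8 kJ/mol
ΔG < 0, so the forward reaction is spontaneous (proceeds forward).

ΔG = -15.8 kJ/mol; the forward reaction is spontaneous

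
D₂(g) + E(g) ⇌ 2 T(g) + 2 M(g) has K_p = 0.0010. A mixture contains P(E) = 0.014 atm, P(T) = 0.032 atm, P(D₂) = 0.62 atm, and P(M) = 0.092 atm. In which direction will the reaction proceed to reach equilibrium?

Q_p = P(T)²·P(M)² / (P(D₂)·P(E)) = (0.032)²·(0.092)² / ((0.62)·(0.014)) = 0.0010
Q_p = 0.0010 = K_p, so the system is already at equilibrium.

no net change (already at equilibrium)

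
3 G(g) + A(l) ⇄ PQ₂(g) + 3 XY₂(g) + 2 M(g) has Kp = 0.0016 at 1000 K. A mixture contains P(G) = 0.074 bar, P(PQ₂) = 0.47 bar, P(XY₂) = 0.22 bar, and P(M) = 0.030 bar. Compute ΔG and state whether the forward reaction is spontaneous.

(A is a pure liquid — omitted from Qp.)
Qp = P(PQ₂)·P(XY₂)³·P(M)² / P(G)³ = (0.47)·(0.22)³·(0.030)² / (0.074)³ = 0.0111
ΔG = RT ln(Qp/Kp) = (8.314 J mol⁻¹ K⁻¹)(1000 K) × ln(0.0111/0.0016)
   = (8.314 kJ/mol)(1.937) = 16.1 kJ/mol
ΔG > 0, so the forward reaction is non-spontaneous (proceeds in reverse).

ΔG = 16.1 kJ/mol; the forward reaction is non-spontaneous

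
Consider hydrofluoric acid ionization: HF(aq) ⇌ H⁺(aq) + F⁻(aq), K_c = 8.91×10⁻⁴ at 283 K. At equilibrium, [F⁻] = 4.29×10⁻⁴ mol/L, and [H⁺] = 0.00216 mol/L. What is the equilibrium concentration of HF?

[HF] = 0.00104 mol/L

At equilibrium, K_c = [H⁺]·[F⁻] / [HF] = 8.91×10⁻⁴.
(0.00216)·(4.29×10⁻⁴) / ([HF]) = 8.91×10⁻⁴
[HF] = 0.00104 mol/L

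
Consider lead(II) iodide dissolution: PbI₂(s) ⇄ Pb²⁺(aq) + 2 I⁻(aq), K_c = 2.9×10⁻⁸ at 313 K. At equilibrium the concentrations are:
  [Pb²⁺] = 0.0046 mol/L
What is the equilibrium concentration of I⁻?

[I⁻] = 0.0025 mol/L

(PbI₂ is a pure solid — omitted from K_c.)
At equilibrium, K_c = [Pb²⁺]·[I⁻]² = 2.9×10⁻⁸.
(0.0046)·([I⁻])² = 2.9×10⁻⁸
[I⁻]² = 6.30×10⁻⁶ ⇒ [I⁻] = 0.0025 mol/L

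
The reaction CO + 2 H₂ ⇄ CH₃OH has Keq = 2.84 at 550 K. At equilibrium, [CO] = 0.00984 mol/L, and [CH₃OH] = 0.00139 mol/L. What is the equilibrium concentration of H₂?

[H₂] = 0.223 mol/L

At equilibrium, Keq = [CH₃OH] / ([CO]·[H₂]²) = 2.84.
(0.00139) / ((0.00984)·([H₂])²) = 2.84
[H₂]² = 0.0497 ⇒ [H₂] = 0.223 mol/L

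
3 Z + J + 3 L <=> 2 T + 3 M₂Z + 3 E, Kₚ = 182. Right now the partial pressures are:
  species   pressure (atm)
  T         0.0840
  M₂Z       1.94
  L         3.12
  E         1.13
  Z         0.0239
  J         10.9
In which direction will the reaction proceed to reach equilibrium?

to the right

Qₚ = P(T)²·P(M₂Z)³·P(E)³ / (P(Z)³·P(J)·P(L)³) = (0.0840)²·(1.94)³·(1.13)³ / ((0.0239)³·(10.9)·(3.12)³) = 16.4
Qₚ = 16.4 < Kₚ = 182, so the forward reaction proceeds.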